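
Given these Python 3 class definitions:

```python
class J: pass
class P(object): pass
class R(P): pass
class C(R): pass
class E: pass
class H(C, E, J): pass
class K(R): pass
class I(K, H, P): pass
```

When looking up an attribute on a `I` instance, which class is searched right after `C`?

L[I] = I + merge(L[K], L[H], L[P], [K H P])
  take K:  [K R P object] + [H C R P E J object] + [P object] + [K H P]
  take H:  [R P object] + [H C R P E J object] + [P object] + [H P]
  take C:  [R P object] + [C R P E J object] + [P object] + [P]
  take R:  [R P object] + [R P E J object] + [P object] + [P]
  take P:  [P object] + [P E J object] + [P object] + [P]
  take E:  [object] + [E J object] + [object]
  take J:  [object] + [J object] + [object]
  take object:  [object] + [object] + [object]
MRO: I K H C R P E J object
C is at position 3; next is R.

R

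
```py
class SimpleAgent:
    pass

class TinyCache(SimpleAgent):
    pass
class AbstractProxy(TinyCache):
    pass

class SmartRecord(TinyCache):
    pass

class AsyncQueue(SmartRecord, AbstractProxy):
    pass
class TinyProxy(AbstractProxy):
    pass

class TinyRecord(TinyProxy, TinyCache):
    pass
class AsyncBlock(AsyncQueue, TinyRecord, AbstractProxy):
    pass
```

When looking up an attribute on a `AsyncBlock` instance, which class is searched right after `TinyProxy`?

L[AsyncBlock] = AsyncBlock + merge(L[AsyncQueue], L[TinyRecord], L[AbstractProxy], [AsyncQueue TinyRecord AbstractProxy])
  take AsyncQueue:  [AsyncQueue SmartRecord AbstractProxy TinyCache SimpleAgent object] + [TinyRecord TinyProxy AbstractProxy TinyCache SimpleAgent object] + [AbstractProxy TinyCache SimpleAgent object] + [AsyncQueue TinyRecord AbstractProxy]
  take SmartRecord:  [SmartRecord AbstractProxy TinyCache SimpleAgent object] + [TinyRecord TinyProxy AbstractProxy TinyCache SimpleAgent object] + [AbstractProxy TinyCache SimpleAgent object] + [TinyRecord AbstractProxy]
  take TinyRecord:  [AbstractProxy TinyCache SimpleAgent object] + [TinyRecord TinyProxy AbstractProxy TinyCache SimpleAgent object] + [AbstractProxy TinyCache SimpleAgent object] + [TinyRecord AbstractProxy]
  take TinyProxy:  [AbstractProxy TinyCache SimpleAgent object] + [TinyProxy AbstractProxy TinyCache SimpleAgent object] + [AbstractProxy TinyCache SimpleAgent object] + [AbstractProxy]
  take AbstractProxy:  [AbstractProxy TinyCache SimpleAgent object] + [AbstractProxy TinyCache SimpleAgent object] + [AbstractProxy TinyCache SimpleAgent object] + [AbstractProxy]
  take TinyCache:  [TinyCache SimpleAgent object] + [TinyCache SimpleAgent object] + [TinyCache SimpleAgent object]
  take SimpleAgent:  [SimpleAgent object] + [SimpleAgent object] + [SimpleAgent object]
  take object:  [object] + [object] + [object]
MRO: AsyncBlock AsyncQueue SmartRecord TinyRecord TinyProxy AbstractProxy TinyCache SimpleAgent object
TinyProxy is at position 4; next is AbstractProxy.

AbstractProxy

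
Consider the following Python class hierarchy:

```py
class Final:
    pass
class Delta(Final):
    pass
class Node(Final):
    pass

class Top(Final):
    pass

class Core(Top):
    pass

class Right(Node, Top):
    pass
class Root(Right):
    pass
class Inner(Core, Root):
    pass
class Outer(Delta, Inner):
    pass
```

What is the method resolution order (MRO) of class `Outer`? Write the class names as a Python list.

L[Outer] = Outer + merge(L[Delta], L[Inner], [Delta Inner])
  take Delta:  [Delta Final object] + [Inner Core Root Right Node Top Final object] + [Delta Inner]
  take Inner:  [Final object] + [Inner Core Root Right Node Top Final object] + [Inner]
  take Core:  [Final object] + [Core Root Right Node Top Final object]
  take Root:  [Final object] + [Root Right Node Top Final object]
  take Right:  [Final object] + [Right Node Top Final object]
  take Node:  [Final object] + [Node Top Final object]
  take Top:  [Final object] + [Top Final object]
  take Final:  [Final object] + [Final object]
  take object:  [object] + [object]

[Outer, Delta, Inner, Core, Root, Right, Node, Top, Final, object]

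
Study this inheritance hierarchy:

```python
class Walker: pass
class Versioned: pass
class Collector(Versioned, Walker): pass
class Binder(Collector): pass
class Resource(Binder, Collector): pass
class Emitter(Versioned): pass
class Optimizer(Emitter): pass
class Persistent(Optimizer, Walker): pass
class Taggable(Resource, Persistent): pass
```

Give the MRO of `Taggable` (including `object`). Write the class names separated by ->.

L[Taggable] = Taggable + merge(L[Resource], L[Persistent], [Resource Persistent])
  take Resource:  [Resource Binder Collector Versioned Walker object] + [Persistent Optimizer Emitter Versioned Walker object] + [Resource Persistent]
  take Binder:  [Binder Collector Versioned Walker object] + [Persistent Optimizer Emitter Versioned Walker object] + [Persistent]
  take Collector:  [Collector Versioned Walker object] + [Persistent Optimizer Emitter Versioned Walker object] + [Persistent]
  take Persistent:  [Versioned Walker object] + [Persistent Optimizer Emitter Versioned Walker object] + [Persistent]
  take Optimizer:  [Versioned Walker object] + [Optimizer Emitter Versioned Walker object]
  take Emitter:  [Versioned Walker object] + [Emitter Versioned Walker object]
  take Versioned:  [Versioned Walker object] + [Versioned Walker object]
  take Walker:  [Walker object] + [Walker object]
  take object:  [object] + [object]

Taggable -> Resource -> Binder -> Collector -> Persistent -> Optimizer -> Emitter -> Versioned -> Walker -> object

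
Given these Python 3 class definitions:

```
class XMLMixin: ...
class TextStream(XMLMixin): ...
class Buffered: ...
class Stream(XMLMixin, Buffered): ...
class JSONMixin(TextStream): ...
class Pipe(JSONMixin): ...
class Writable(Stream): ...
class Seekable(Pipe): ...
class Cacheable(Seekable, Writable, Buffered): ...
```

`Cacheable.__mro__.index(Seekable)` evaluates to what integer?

1

L[Cacheable] = Cacheable + merge(L[Seekable], L[Writable], L[Buffered], [Seekable Writable Buffered])
  take Seekable:  [Seekable Pipe JSONMixin TextStream XMLMixin object] + [Writable Stream XMLMixin Buffered object] + [Buffered object] + [Seekable Writable Buffered]
  take Pipe:  [Pipe JSONMixin TextStream XMLMixin object] + [Writable Stream XMLMixin Buffered object] + [Buffered object] + [Writable Buffered]
  take JSONMixin:  [JSONMixin TextStream XMLMixin object] + [Writable Stream XMLMixin Buffered object] + [Buffered object] + [Writable Buffered]
  take TextStream:  [TextStream XMLMixin object] + [Writable Stream XMLMixin Buffered object] + [Buffered object] + [Writable Buffered]
  take Writable:  [XMLMixin object] + [Writable Stream XMLMixin Buffered object] + [Buffered object] + [Writable Buffered]
  take Stream:  [XMLMixin object] + [Stream XMLMixin Buffered object] + [Buffered object] + [Buffered]
  take XMLMixin:  [XMLMixin object] + [XMLMixin Buffered object] + [Buffered object] + [Buffered]
  take Buffered:  [object] + [Buffered object] + [Buffered object] + [Buffered]
  take object:  [object] + [object] + [object]
MRO: Cacheable Seekable Pipe JSONMixin TextStream Writable Stream XMLMixin Buffered object
Seekable sits at index 1.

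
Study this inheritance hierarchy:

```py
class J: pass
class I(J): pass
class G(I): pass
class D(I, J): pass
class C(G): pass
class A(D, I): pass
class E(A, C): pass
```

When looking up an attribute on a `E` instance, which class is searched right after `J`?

object

L[E] = E + merge(L[A], L[C], [A C])
  take A:  [A D I J object] + [C G I J object] + [A C]
  take D:  [D I J object] + [C G I J object] + [C]
  take C:  [I J object] + [C G I J object] + [C]
  take G:  [I J object] + [G I J object]
  take I:  [I J object] + [I J object]
  take J:  [J object] + [J object]
  take object:  [object] + [object]
MRO: E A D C G I J object
J is at position 6; next is object.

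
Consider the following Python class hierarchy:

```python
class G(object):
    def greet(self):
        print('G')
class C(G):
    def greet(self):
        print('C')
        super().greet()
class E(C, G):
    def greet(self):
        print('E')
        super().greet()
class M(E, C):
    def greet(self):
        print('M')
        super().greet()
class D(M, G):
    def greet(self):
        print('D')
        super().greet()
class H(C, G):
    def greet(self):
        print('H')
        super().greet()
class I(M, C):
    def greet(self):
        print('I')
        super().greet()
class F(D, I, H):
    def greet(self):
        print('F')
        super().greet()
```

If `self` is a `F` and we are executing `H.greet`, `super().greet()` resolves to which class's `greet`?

C

L[F] = F + merge(L[D], L[I], L[H], [D I H])
  take D:  [D M E C G object] + [I M E C G object] + [H C G object] + [D I H]
  take I:  [M E C G object] + [I M E C G object] + [H C G object] + [I H]
  take M:  [M E C G object] + [M E C G object] + [H C G object] + [H]
  take E:  [E C G object] + [E C G object] + [H C G object] + [H]
  take H:  [C G object] + [C G object] + [H C G object] + [H]
  take C:  [C G object] + [C G object] + [C G object]
  take G:  [G object] + [G object] + [G object]
  take object:  [object] + [object] + [object]
MRO: F D I M E H C G object
super() in H.greet on a F instance goes to the class after H in F's MRO: C.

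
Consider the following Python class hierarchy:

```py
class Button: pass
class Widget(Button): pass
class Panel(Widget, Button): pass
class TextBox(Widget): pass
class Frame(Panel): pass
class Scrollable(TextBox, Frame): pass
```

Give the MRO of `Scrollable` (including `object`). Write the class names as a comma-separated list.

L[Scrollable] = Scrollable + merge(L[TextBox], L[Frame], [TextBox Frame])
  take TextBox:  [TextBox Widget Button object] + [Frame Panel Widget Button object] + [TextBox Frame]
  take Frame:  [Widget Button object] + [Frame Panel Widget Button object] + [Frame]
  take Panel:  [Widget Button object] + [Panel Widget Button object]
  take Widget:  [Widget Button object] + [Widget Button object]
  take Button:  [Button object] + [Button object]
  take object:  [object] + [object]

Scrollable, TextBox, Frame, Panel, Widget, Button, object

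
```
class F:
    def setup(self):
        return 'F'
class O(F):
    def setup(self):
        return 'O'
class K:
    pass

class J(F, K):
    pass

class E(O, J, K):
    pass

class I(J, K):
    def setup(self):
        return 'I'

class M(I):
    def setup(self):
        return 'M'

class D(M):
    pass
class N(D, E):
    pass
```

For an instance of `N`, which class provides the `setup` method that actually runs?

L[N] = N + merge(L[D], L[E], [D E])
  take D:  [D M I J F K object] + [E O J F K object] + [D E]
  take M:  [M I J F K object] + [E O J F K object] + [E]
  take I:  [I J F K object] + [E O J F K object] + [E]
  take E:  [J F K object] + [E O J F K object] + [E]
  take O:  [J F K object] + [O J F K object]
  take J:  [J F K object] + [J F K object]
  take F:  [F K object] + [F K object]
  take K:  [K object] + [K object]
  take object:  [object] + [object]
MRO: N D M I E O J F K object
setup is defined in: F, I, M, O. First along the MRO is M.

M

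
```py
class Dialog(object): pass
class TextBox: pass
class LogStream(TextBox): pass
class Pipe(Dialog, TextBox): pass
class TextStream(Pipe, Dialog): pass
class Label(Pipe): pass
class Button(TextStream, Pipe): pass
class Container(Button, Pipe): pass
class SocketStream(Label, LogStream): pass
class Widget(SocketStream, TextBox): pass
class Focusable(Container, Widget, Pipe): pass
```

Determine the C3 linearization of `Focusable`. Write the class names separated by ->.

Focusable -> Container -> Button -> TextStream -> Widget -> SocketStream -> Label -> Pipe -> Dialog -> LogStream -> TextBox -> object

L[Focusable] = Focusable + merge(L[Container], L[Widget], L[Pipe], [Container Widget Pipe])
  take Container:  [Container Button TextStream Pipe Dialog TextBox object] + [Widget SocketStream Label Pipe Dialog LogStream TextBox object] + [Pipe Dialog TextBox object] + [Container Widget Pipe]
  take Button:  [Button TextStream Pipe Dialog TextBox object] + [Widget SocketStream Label Pipe Dialog LogStream TextBox object] + [Pipe Dialog TextBox object] + [Widget Pipe]
  take TextStream:  [TextStream Pipe Dialog TextBox object] + [Widget SocketStream Label Pipe Dialog LogStream TextBox object] + [Pipe Dialog TextBox object] + [Widget Pipe]
  take Widget:  [Pipe Dialog TextBox object] + [Widget SocketStream Label Pipe Dialog LogStream TextBox object] + [Pipe Dialog TextBox object] + [Widget Pipe]
  take SocketStream:  [Pipe Dialog TextBox object] + [SocketStream Label Pipe Dialog LogStream TextBox object] + [Pipe Dialog TextBox object] + [Pipe]
  take Label:  [Pipe Dialog TextBox object] + [Label Pipe Dialog LogStream TextBox object] + [Pipe Dialog TextBox object] + [Pipe]
  take Pipe:  [Pipe Dialog TextBox object] + [Pipe Dialog LogStream TextBox object] + [Pipe Dialog TextBox object] + [Pipe]
  take Dialog:  [Dialog TextBox object] + [Dialog LogStream TextBox object] + [Dialog TextBox object]
  take LogStream:  [TextBox object] + [LogStream TextBox object] + [TextBox object]
  take TextBox:  [TextBox object] + [TextBox object] + [TextBox object]
  take object:  [object] + [object] + [object]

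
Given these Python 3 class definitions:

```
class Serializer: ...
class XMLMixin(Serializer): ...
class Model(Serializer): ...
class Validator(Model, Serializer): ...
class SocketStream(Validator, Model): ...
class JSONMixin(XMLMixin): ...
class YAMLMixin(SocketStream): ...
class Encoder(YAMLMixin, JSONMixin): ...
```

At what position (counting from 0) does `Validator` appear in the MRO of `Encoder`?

L[Encoder] = Encoder + merge(L[YAMLMixin], L[JSONMixin], [YAMLMixin JSONMixin])
  take YAMLMixin:  [YAMLMixin SocketStream Validator Model Serializer object] + [JSONMixin XMLMixin Serializer object] + [YAMLMixin JSONMixin]
  take SocketStream:  [SocketStream Validator Model Serializer object] + [JSONMixin XMLMixin Serializer object] + [JSONMixin]
  take Validator:  [Validator Model Serializer object] + [JSONMixin XMLMixin Serializer object] + [JSONMixin]
  take Model:  [Model Serializer object] + [JSONMixin XMLMixin Serializer object] + [JSONMixin]
  take JSONMixin:  [Serializer object] + [JSONMixin XMLMixin Serializer object] + [JSONMixin]
  take XMLMixin:  [Serializer object] + [XMLMixin Serializer object]
  take Serializer:  [Serializer object] + [Serializer object]
  take object:  [object] + [object]
MRO: Encoder YAMLMixin SocketStream Validator Model JSONMixin XMLMixin Serializer object
Validator sits at index 3.

3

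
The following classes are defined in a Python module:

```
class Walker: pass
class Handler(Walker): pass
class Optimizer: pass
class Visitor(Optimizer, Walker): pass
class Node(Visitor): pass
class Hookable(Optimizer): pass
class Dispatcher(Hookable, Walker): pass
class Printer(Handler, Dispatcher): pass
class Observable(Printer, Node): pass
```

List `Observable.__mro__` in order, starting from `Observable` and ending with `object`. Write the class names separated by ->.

Observable -> Printer -> Handler -> Dispatcher -> Hookable -> Node -> Visitor -> Optimizer -> Walker -> object

L[Observable] = Observable + merge(L[Printer], L[Node], [Printer Node])
  take Printer:  [Printer Handler Dispatcher Hookable Optimizer Walker object] + [Node Visitor Optimizer Walker object] + [Printer Node]
  take Handler:  [Handler Dispatcher Hookable Optimizer Walker object] + [Node Visitor Optimizer Walker object] + [Node]
  take Dispatcher:  [Dispatcher Hookable Optimizer Walker object] + [Node Visitor Optimizer Walker object] + [Node]
  take Hookable:  [Hookable Optimizer Walker object] + [Node Visitor Optimizer Walker object] + [Node]
  take Node:  [Optimizer Walker object] + [Node Visitor Optimizer Walker object] + [Node]
  take Visitor:  [Optimizer Walker object] + [Visitor Optimizer Walker object]
  take Optimizer:  [Optimizer Walker object] + [Optimizer Walker object]
  take Walker:  [Walker object] + [Walker object]
  take object:  [object] + [object]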